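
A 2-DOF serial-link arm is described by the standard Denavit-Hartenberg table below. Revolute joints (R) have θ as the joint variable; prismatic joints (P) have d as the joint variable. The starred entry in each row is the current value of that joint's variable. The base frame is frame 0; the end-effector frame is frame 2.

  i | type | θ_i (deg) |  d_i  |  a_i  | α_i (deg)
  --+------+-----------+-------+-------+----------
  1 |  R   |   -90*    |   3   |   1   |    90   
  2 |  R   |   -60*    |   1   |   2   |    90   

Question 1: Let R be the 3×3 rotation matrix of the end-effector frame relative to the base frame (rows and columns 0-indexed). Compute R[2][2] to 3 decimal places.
End-effector z-axis (col 2 of R) = (-0.0000,0.8660,-0.5000)
R[2][2] = -0.5000

-0.500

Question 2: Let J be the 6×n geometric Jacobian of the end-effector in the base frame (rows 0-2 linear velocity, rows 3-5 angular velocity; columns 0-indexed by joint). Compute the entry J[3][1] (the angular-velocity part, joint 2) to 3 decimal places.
-1.000

axis z_1 = (-1.0000,-0.0000,0.0000); lever o_n−o_1 = (-1.0000,-1.0000,-1.7321)
cross product → J_v[:, 1] = (0.0000,-1.7321,1.0000)
J_ω[:, 1] = z_1
entry J[3][1] = -1.0000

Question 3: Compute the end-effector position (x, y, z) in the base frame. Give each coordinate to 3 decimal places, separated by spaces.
after link 1: o_1 = (0.0000, -1.0000, 3.0000)
after link 2: o_2 = (-1.0000, -2.0000, 1.2679)

-1.000 -2.000 1.268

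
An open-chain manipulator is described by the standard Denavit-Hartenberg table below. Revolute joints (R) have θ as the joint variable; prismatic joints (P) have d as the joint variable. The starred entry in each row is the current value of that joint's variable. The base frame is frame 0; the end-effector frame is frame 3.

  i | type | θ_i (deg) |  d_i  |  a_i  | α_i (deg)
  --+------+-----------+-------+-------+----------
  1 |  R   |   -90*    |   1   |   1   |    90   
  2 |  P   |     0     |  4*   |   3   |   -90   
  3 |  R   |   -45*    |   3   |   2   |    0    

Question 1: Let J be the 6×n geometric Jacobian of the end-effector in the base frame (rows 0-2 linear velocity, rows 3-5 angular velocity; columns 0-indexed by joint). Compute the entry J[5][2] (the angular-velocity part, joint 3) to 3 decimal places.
1.000

axis z_2 = (0.0000,0.0000,1.0000); lever o_n−o_2 = (-1.4142,-1.4142,3.0000)
cross product → J_v[:, 2] = (1.4142,-1.4142,0.0000)
J_ω[:, 2] = z_2
entry J[5][2] = 1.0000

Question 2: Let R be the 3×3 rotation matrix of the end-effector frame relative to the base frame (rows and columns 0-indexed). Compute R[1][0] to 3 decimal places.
End-effector x-axis (col 0 of R) = (-0.7071,-0.7071,0.0000)
R[1][0] = -0.7071

-0.707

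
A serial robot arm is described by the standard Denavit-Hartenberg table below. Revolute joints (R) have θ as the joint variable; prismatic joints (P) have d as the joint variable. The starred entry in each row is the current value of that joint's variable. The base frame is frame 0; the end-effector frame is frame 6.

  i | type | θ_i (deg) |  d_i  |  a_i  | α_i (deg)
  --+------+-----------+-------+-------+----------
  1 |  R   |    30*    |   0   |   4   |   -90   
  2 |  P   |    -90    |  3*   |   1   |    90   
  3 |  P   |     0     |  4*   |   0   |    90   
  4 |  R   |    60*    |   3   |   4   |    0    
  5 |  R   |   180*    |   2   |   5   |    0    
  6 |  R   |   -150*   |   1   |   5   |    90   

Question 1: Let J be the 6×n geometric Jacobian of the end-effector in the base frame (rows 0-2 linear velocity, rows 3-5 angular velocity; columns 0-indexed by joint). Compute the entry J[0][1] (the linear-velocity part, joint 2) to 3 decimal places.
-0.500

prismatic axis z_1 = (-0.5000,0.8660,0.0000)
J_v[:, 1] = z_1; J_ω[:, 1] = (0,0,0)
entry J[0][1] = -0.5000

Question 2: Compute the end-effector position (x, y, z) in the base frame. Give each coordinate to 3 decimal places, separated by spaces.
-2.080 -4.665 0.500

after link 1: o_1 = (3.4641, 2.0000, 0.0000)
after link 2: o_2 = (1.9641, 4.5981, 1.0000)
after link 3: o_3 = (-1.5000, 2.5981, 1.0000)
after link 4: o_4 = (-3.0000, -1.7321, 3.0000)
after link 5: o_5 = (1.7500, -1.2990, 0.5000)
after link 6: o_6 = (-2.0801, -4.6651, 0.5000)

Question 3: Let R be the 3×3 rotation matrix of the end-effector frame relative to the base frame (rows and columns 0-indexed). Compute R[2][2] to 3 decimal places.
End-effector z-axis (col 2 of R) = (0.0000,0.0000,1.0000)
R[2][2] = 1.0000

1.000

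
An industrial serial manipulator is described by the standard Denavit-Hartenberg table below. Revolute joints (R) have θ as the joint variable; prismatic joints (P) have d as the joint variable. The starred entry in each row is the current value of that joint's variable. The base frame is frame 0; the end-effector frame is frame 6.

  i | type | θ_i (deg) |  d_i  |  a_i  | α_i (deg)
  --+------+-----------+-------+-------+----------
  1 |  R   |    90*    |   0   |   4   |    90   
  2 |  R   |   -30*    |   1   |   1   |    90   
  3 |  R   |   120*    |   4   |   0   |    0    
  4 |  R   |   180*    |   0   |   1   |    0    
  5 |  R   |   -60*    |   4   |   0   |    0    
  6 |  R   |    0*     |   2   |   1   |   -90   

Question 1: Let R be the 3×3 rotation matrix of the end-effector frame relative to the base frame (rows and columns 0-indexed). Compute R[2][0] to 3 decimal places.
End-effector x-axis (col 0 of R) = (-0.8660,-0.4330,0.2500)
R[2][0] = 0.2500

0.250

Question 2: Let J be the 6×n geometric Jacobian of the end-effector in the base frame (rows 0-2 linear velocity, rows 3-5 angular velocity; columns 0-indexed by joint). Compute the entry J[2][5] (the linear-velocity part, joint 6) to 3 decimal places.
-0.433

axis z_5 = (0.0000,-0.5000,-0.8660); lever o_n−o_5 = (-0.8660,-1.4330,-1.4821)
cross product → J_v[:, 5] = (-0.5000,0.7500,-0.4330)
J_ω[:, 5] = z_5
entry J[2][5] = -0.4330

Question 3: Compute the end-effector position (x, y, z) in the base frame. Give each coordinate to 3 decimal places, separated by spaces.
after link 1: o_1 = (0.0000, 4.0000, 0.0000)
after link 2: o_2 = (1.0000, 4.8660, -0.5000)
after link 3: o_3 = (1.0000, 2.8660, -3.9641)
after link 4: o_4 = (0.1340, 3.2990, -4.2141)
after link 5: o_5 = (0.1340, 1.2990, -7.6782)
after link 6: o_6 = (-0.7321, -0.1340, -9.1603)

-0.732 -0.134 -9.160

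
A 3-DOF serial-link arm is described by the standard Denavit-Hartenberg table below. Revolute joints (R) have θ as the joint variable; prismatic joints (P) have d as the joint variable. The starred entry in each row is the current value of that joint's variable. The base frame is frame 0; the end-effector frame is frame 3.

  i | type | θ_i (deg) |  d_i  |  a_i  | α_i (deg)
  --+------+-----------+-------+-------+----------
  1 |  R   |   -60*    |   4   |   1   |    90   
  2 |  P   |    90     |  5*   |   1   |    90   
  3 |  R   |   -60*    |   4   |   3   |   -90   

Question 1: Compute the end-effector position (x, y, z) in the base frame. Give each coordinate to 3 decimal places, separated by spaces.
0.420 -5.531 6.500

after link 1: o_1 = (0.5000, -0.8660, 4.0000)
after link 2: o_2 = (-3.8301, -3.3660, 5.0000)
after link 3: o_3 = (0.4199, -5.5311, 6.5000)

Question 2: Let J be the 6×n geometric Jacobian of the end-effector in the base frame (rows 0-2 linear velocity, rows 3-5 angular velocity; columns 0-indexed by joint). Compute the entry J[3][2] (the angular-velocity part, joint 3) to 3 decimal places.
0.500

axis z_2 = (0.5000,-0.8660,-0.0000); lever o_n−o_2 = (4.2500,-2.1651,1.5000)
cross product → J_v[:, 2] = (-1.2990,-0.7500,2.5981)
J_ω[:, 2] = z_2
entry J[3][2] = 0.5000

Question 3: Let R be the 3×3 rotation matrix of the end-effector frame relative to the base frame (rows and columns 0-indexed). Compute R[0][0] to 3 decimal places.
End-effector x-axis (col 0 of R) = (0.7500,0.4330,0.5000)
R[0][0] = 0.7500

0.750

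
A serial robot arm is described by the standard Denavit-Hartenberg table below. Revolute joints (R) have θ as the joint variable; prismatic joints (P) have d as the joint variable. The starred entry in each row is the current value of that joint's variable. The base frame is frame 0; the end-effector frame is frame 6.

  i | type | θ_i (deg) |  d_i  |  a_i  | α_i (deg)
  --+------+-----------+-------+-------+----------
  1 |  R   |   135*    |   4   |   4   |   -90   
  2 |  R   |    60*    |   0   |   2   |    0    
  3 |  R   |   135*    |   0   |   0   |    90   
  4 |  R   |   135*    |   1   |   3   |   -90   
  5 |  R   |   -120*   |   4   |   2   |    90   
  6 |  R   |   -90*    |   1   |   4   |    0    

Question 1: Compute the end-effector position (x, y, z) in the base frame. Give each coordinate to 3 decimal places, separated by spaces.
-4.242 3.108 -0.096

after link 1: o_1 = (-2.8284, 2.8284, 4.0000)
after link 2: o_2 = (-3.5355, 3.5355, 2.2679)
after link 3: o_3 = (-3.5355, 3.5355, 2.2679)
after link 4: o_4 = (-6.3014, 3.3014, 0.7530)
after link 5: o_5 = (-4.9333, 6.9333, -1.4691)
after link 6: o_6 = (-4.2417, 3.1077, -0.0956)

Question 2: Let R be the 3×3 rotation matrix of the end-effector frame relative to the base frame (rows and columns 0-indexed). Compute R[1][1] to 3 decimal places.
-0.150

End-effector y-axis (col 1 of R) = (0.6500,-0.1500,-0.7450)
R[1][1] = -0.1500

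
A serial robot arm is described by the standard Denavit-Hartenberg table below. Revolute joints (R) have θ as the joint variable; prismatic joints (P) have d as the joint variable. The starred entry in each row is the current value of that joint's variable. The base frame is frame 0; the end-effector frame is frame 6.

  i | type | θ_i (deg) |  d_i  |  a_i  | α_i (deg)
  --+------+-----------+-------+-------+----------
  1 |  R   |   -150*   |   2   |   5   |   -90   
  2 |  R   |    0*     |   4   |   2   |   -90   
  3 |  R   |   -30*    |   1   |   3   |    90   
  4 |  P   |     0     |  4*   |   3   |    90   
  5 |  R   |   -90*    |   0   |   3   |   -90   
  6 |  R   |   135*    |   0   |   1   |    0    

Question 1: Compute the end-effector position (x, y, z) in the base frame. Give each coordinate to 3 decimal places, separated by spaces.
-5.584 -13.014 0.293

after link 1: o_1 = (-4.3301, -2.5000, 2.0000)
after link 2: o_2 = (-4.0622, -6.9641, 2.0000)
after link 3: o_3 = (-5.5622, -9.5622, 1.0000)
after link 4: o_4 = (-3.5981, -14.1603, 1.0000)
after link 5: o_5 = (-6.1962, -12.6603, 1.0000)
after link 6: o_6 = (-5.5838, -13.0138, 0.2929)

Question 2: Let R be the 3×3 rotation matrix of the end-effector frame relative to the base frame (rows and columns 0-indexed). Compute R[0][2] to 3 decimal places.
-0.500

End-effector z-axis (col 2 of R) = (-0.5000,-0.8660,0.0000)
R[0][2] = -0.5000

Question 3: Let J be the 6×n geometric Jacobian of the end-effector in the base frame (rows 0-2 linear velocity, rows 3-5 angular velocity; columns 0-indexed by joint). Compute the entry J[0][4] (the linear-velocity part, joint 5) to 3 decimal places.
axis z_4 = (0.0000,0.0000,1.0000); lever o_n−o_4 = (-1.9857,1.1464,-0.7071)
cross product → J_v[:, 4] = (-1.1464,-1.9857,0.0000)
J_ω[:, 4] = z_4
entry J[0][4] = -1.1464

-1.146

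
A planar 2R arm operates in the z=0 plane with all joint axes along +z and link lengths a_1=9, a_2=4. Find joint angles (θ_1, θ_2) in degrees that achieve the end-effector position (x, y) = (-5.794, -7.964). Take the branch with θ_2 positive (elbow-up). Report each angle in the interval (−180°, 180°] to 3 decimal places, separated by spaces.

-150.000 90.003

cos θ_2 = (96.9957−9²−4²)/(2·9·4) = -0.0001; θ_2 = 90.0034° (elbow-up)
β = atan2(-7.9640,-5.7940) = -126.0368°; ψ = atan2(4.0000,8.9998) = 23.9630°
θ_1 = β − ψ = -149.9998°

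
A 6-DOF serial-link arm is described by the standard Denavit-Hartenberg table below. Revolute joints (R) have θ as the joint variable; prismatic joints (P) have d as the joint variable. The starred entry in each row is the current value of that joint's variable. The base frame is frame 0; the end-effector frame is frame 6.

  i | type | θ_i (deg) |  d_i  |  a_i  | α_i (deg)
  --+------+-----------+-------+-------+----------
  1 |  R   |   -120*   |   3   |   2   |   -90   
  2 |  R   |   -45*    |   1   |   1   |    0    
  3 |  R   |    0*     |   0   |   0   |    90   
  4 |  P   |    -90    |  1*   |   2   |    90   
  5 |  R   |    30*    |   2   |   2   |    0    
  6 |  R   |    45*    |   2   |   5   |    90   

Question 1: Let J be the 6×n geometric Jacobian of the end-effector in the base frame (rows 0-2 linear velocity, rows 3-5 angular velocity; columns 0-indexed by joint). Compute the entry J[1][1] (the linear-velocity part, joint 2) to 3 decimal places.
-2.345

axis z_1 = (0.8660,-0.5000,0.0000); lever o_n−o_1 = (-0.0114,8.0325,2.7080)
cross product → J_v[:, 1] = (-1.3540,-2.3452,6.9506)
J_ω[:, 1] = z_1
entry J[1][1] = -2.3452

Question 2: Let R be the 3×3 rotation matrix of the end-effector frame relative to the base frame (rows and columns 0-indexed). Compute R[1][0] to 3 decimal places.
0.721

End-effector x-axis (col 0 of R) = (0.1174,0.7209,0.6830)
R[1][0] = 0.7209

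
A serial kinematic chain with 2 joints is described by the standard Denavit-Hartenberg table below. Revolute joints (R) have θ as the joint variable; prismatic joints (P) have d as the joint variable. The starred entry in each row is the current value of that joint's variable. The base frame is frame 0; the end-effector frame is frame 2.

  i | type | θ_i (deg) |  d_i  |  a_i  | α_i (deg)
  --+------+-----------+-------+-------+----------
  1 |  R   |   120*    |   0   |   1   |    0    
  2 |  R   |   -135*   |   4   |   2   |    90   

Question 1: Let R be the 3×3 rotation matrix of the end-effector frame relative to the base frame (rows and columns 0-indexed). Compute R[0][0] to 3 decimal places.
0.966

End-effector x-axis (col 0 of R) = (0.9659,-0.2588,0.0000)
R[0][0] = 0.9659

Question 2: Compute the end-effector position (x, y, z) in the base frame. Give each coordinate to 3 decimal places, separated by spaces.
after link 1: o_1 = (-0.5000, 0.8660, 0.0000)
after link 2: o_2 = (1.4319, 0.3484, 4.0000)

1.432 0.348 4.000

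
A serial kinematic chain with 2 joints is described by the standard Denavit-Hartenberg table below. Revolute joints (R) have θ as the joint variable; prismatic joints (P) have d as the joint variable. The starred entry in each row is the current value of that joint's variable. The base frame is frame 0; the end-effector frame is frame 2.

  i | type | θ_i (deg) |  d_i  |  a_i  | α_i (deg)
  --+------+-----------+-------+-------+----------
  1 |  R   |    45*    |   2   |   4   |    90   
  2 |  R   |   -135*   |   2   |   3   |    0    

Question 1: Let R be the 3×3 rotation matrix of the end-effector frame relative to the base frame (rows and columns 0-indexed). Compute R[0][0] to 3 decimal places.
-0.500

End-effector x-axis (col 0 of R) = (-0.5000,-0.5000,-0.7071)
R[0][0] = -0.5000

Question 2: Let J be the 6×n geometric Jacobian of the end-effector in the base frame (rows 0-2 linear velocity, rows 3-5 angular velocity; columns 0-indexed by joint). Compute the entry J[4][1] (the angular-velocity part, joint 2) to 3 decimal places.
axis z_1 = (0.7071,-0.7071,0.0000); lever o_n−o_1 = (-0.0858,-2.9142,-2.1213)
cross product → J_v[:, 1] = (1.5000,1.5000,-2.1213)
J_ω[:, 1] = z_1
entry J[4][1] = -0.7071

-0.707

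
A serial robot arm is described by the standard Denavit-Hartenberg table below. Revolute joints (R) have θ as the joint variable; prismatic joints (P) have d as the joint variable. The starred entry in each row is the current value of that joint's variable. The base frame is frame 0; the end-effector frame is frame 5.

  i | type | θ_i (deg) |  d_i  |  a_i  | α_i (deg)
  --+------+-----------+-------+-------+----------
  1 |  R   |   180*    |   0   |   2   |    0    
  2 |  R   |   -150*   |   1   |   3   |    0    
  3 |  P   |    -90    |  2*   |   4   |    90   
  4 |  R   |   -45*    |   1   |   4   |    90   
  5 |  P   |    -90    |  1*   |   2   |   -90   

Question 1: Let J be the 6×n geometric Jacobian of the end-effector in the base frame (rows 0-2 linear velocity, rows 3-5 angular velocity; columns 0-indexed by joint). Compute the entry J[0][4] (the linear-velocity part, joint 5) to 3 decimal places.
prismatic axis z_4 = (-0.3536,0.6124,-0.7071)
J_v[:, 4] = z_4; J_ω[:, 4] = (0,0,0)
entry J[0][4] = -0.3536

-0.354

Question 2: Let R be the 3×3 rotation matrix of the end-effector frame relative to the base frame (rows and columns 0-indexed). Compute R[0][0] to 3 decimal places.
0.866

End-effector x-axis (col 0 of R) = (0.8660,0.5000,-0.0000)
R[0][0] = 0.8660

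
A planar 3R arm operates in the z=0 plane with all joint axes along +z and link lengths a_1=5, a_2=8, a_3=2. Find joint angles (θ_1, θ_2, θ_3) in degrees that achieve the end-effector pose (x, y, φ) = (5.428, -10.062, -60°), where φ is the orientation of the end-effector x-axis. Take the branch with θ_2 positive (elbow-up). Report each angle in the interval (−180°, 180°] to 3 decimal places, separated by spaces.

wrist centre = target − a_3·(cos φ, sin φ) = (4.4280, -8.3299)
cos θ_2 = (88.9952−5²−8²)/(2·5·8) = -0.0001; θ_2 = 90.0034° (elbow-up)
β = atan2(-8.3299,4.4280) = -62.0060°; ψ = atan2(8.0000,4.9995) = 57.9971°
θ_1 = β − ψ = -120.0030°
θ_3 = φ − θ_1 − θ_2 = -30.0004° (wrapped to (-180°,180°])

-120.003 90.003 -30.000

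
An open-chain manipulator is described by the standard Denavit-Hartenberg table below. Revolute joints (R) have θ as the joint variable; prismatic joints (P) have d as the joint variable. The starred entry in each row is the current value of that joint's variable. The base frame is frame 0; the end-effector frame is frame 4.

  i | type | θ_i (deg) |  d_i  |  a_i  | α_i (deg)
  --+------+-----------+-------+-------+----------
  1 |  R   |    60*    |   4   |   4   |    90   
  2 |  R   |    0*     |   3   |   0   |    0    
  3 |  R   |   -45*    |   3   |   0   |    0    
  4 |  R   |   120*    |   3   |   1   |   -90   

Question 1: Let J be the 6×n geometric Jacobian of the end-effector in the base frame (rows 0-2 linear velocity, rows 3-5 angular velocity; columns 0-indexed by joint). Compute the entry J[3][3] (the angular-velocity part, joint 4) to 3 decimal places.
axis z_3 = (0.8660,-0.5000,0.0000); lever o_n−o_3 = (2.7275,-1.2759,0.9659)
cross product → J_v[:, 3] = (-0.4830,-0.8365,0.2588)
J_ω[:, 3] = z_3
entry J[3][3] = 0.8660

0.866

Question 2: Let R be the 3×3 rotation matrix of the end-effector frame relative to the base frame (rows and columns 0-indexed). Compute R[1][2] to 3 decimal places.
-0.837

End-effector z-axis (col 2 of R) = (-0.4830,-0.8365,0.2588)
R[1][2] = -0.8365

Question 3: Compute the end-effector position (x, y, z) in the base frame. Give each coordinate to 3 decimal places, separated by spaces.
9.924 -0.812 4.966

after link 1: o_1 = (2.0000, 3.4641, 4.0000)
after link 2: o_2 = (4.5981, 1.9641, 4.0000)
after link 3: o_3 = (7.1962, 0.4641, 4.0000)
after link 4: o_4 = (9.9236, -0.8118, 4.9659)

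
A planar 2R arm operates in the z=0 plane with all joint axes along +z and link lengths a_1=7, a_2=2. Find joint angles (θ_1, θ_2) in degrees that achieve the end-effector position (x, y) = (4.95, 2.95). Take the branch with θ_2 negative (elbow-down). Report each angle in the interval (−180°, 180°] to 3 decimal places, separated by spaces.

cos θ_2 = (33.2050−7²−2²)/(2·7·2) = -0.7070; θ_2 = -134.9885° (elbow-down)
β = atan2(2.9500,4.9500) = 30.7932°; ψ = atan2(-1.4145,5.5861) = -14.2097°
θ_1 = β − ψ = 45.0029°

45.003 -134.988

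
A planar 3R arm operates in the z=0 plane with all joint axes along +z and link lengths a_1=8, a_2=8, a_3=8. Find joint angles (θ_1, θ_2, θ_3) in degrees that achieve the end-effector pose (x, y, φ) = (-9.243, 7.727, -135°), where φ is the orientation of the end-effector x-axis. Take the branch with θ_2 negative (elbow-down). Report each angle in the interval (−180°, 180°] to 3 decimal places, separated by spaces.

wrist centre = target − a_3·(cos φ, sin φ) = (-3.5861, 13.3839)
cos θ_2 = (191.9880−8²−8²)/(2·8·8) = 0.4999; θ_2 = -60.0062° (elbow-down)
β = atan2(13.3839,-3.5861) = 104.9998°; ψ = atan2(-6.9286,11.9992) = -30.0031°
θ_1 = β − ψ = 135.0029°
θ_3 = φ − θ_1 − θ_2 = 150.0033° (wrapped to (-180°,180°])

135.003 -60.006 150.003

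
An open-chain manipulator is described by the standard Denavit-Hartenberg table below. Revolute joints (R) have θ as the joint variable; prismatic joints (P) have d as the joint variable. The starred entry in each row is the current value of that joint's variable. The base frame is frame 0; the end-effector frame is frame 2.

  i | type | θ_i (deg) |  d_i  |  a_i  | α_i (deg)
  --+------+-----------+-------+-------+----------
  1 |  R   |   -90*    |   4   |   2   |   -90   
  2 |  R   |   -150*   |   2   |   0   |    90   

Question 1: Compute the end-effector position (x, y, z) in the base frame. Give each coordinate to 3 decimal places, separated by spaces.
2.000 -2.000 4.000

after link 1: o_1 = (0.0000, -2.0000, 4.0000)
after link 2: o_2 = (2.0000, -2.0000, 4.0000)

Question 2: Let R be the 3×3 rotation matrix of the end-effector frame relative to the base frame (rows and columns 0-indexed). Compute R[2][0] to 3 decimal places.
End-effector x-axis (col 0 of R) = (-0.0000,0.8660,0.5000)
R[2][0] = 0.5000

0.500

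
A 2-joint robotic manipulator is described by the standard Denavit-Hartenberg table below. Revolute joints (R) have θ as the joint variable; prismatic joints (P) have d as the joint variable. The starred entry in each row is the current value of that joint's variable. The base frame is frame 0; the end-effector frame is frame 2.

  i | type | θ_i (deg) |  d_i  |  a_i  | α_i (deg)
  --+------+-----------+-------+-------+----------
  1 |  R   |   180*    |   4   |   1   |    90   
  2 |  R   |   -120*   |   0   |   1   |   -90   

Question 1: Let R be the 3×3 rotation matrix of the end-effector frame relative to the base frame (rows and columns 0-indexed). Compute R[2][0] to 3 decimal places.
End-effector x-axis (col 0 of R) = (0.5000,-0.0000,-0.8660)
R[2][0] = -0.8660

-0.866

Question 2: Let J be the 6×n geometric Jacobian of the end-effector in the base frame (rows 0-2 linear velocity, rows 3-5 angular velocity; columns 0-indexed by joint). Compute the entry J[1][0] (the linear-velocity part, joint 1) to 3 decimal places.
axis z_0 = ẑ; lever o_n−o_0 = (-0.5000,0.0000,3.1340)
cross product → J_v[:, 0] = (-0.0000,-0.5000,0.0000)
J_ω[:, 0] = z_0
entry J[1][0] = -0.5000

-0.500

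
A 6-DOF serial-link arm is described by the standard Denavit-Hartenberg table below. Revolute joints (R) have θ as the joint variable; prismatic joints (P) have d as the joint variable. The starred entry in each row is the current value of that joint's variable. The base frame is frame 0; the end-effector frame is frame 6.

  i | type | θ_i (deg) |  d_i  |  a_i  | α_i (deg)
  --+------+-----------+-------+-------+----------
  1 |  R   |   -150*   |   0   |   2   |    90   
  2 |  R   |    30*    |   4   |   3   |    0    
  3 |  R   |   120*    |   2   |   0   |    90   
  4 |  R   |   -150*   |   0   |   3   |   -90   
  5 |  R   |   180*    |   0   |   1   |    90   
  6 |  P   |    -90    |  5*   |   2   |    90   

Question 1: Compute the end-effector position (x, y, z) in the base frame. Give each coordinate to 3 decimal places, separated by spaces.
-7.232 3.598 -4.196

after link 1: o_1 = (-1.7321, -1.0000, 0.0000)
after link 2: o_2 = (-5.9821, 1.1651, 1.5000)
after link 3: o_3 = (-6.9821, 2.8971, 1.5000)
after link 4: o_4 = (-8.1806, 0.4731, 0.2010)
after link 5: o_5 = (-7.7811, 1.2811, 0.6340)
after link 6: o_6 = (-7.2321, 3.5981, -4.1962)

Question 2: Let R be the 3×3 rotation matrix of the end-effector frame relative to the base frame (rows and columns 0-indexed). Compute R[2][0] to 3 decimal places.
-0.250

End-effector x-axis (col 0 of R) = (-0.8080,0.5335,-0.2500)
R[2][0] = -0.2500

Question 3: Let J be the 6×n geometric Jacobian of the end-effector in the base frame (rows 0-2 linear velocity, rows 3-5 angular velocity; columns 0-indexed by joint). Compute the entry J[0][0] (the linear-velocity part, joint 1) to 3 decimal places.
-3.598

axis z_0 = ẑ; lever o_n−o_0 = (-7.2321,3.5981,-4.1962)
cross product → J_v[:, 0] = (-3.5981,-7.2321,0.0000)
J_ω[:, 0] = z_0
entry J[0][0] = -3.5981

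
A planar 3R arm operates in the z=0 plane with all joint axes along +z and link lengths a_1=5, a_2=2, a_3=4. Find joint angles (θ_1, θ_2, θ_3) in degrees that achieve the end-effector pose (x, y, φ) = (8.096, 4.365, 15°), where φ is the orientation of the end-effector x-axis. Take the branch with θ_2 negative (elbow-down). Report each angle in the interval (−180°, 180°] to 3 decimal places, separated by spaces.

wrist centre = target − a_3·(cos φ, sin φ) = (4.2323, 3.3297)
cos θ_2 = (28.9994−5²−2²)/(2·5·2) = -0.0000; θ_2 = -90.0017° (elbow-down)
β = atan2(3.3297,4.2323) = 38.1936°; ψ = atan2(-2.0000,4.9999) = -21.8016°
θ_1 = β − ψ = 59.9952°
θ_3 = φ − θ_1 − θ_2 = 45.0065° (wrapped to (-180°,180°])

59.995 -90.002 45.006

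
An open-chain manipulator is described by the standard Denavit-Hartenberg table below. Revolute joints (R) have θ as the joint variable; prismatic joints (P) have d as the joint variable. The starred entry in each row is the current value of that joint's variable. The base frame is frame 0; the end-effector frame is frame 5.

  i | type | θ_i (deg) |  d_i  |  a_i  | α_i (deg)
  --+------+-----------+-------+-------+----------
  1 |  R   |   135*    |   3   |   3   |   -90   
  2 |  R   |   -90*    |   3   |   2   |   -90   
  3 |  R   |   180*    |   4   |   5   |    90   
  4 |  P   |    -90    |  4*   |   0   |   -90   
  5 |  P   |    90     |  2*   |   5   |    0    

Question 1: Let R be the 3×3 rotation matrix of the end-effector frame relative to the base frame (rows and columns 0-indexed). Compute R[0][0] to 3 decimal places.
-0.707

End-effector x-axis (col 0 of R) = (-0.7071,-0.7071,-0.0000)
R[0][0] = -0.7071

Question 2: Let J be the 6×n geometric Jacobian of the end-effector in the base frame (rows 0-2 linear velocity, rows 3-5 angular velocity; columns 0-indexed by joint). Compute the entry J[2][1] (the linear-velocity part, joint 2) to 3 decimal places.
axis z_1 = (-0.7071,-0.7071,0.0000); lever o_n−o_1 = (-5.6569,0.0000,-5.0000)
cross product → J_v[:, 1] = (3.5355,-3.5355,-4.0000)
J_ω[:, 1] = z_1
entry J[2][1] = -4.0000

-4.000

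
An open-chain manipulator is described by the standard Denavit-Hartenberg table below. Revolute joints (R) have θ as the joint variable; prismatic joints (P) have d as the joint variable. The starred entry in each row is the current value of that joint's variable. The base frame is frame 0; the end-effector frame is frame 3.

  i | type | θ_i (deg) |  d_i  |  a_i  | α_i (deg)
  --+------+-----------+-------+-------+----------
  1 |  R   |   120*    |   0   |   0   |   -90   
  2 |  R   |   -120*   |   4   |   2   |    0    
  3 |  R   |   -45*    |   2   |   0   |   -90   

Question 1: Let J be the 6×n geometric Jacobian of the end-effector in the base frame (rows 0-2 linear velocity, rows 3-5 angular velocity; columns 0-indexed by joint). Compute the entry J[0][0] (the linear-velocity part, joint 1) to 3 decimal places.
axis z_0 = ẑ; lever o_n−o_0 = (-4.6962,-3.8660,1.7321)
cross product → J_v[:, 0] = (3.8660,-4.6962,0.0000)
J_ω[:, 0] = z_0
entry J[0][0] = 3.8660

3.866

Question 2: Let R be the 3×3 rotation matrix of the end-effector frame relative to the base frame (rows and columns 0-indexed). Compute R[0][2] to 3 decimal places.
-0.129

End-effector z-axis (col 2 of R) = (-0.1294,0.2241,0.9659)
R[0][2] = -0.1294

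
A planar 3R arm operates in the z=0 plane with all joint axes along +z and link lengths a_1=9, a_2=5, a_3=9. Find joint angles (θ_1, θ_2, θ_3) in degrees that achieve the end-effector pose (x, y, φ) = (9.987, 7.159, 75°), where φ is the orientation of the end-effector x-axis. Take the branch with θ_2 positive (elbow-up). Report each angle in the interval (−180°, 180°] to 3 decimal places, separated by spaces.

-45.001 120.005 -0.004

wrist centre = target − a_3·(cos φ, sin φ) = (7.6576, -1.5343)
cos θ_2 = (60.9935−9²−5²)/(2·9·5) = -0.5001; θ_2 = 120.0048° (elbow-up)
β = atan2(-1.5343,7.6576) = -11.3301°; ψ = atan2(4.3299,6.4996) = 33.6707°
θ_1 = β − ψ = -45.0008°
θ_3 = φ − θ_1 − θ_2 = -0.0040° (wrapped to (-180°,180°])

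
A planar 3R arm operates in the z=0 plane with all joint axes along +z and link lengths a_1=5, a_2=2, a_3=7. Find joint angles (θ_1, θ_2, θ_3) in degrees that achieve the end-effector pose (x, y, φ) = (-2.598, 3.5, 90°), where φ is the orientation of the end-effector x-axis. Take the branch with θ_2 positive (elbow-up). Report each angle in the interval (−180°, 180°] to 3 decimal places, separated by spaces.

-149.999 120.001 119.998

wrist centre = target − a_3·(cos φ, sin φ) = (-2.5980, -3.5000)
cos θ_2 = (18.9996−5²−2²)/(2·5·2) = -0.5000; θ_2 = 120.0013° (elbow-up)
β = atan2(-3.5000,-2.5980) = -126.5860°; ψ = atan2(1.7320,4.0000) = 23.4132°
θ_1 = β − ψ = -149.9991°
θ_3 = φ − θ_1 − θ_2 = 119.9978° (wrapped to (-180°,180°])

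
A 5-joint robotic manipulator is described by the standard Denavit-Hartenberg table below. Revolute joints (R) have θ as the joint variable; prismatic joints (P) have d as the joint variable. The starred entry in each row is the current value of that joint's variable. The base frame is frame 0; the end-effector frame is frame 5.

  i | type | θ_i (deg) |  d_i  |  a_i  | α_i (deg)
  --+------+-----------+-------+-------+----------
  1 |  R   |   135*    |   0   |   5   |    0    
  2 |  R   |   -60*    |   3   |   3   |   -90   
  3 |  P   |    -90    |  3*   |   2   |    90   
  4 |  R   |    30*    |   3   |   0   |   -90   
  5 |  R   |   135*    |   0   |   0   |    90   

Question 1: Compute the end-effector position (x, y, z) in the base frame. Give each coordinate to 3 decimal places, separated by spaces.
-6.433 4.312 5.000

after link 1: o_1 = (-3.5355, 3.5355, 0.0000)
after link 2: o_2 = (-2.7591, 6.4333, 3.0000)
after link 3: o_3 = (-5.6569, 7.2098, 5.0000)
after link 4: o_4 = (-6.4333, 4.3120, 5.0000)
after link 5: o_5 = (-6.4333, 4.3120, 5.0000)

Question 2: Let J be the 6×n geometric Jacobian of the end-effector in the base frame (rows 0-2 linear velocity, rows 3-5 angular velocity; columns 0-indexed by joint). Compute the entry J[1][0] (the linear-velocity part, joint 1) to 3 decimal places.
-6.433

axis z_0 = ẑ; lever o_n−o_0 = (-6.4333,4.3120,5.0000)
cross product → J_v[:, 0] = (-4.3120,-6.4333,0.0000)
J_ω[:, 0] = z_0
entry J[1][0] = -6.4333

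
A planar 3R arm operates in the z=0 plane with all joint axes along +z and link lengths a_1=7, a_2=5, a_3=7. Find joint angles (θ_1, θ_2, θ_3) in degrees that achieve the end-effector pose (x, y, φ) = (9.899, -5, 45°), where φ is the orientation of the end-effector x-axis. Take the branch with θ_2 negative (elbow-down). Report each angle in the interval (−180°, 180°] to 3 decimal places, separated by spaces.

wrist centre = target − a_3·(cos φ, sin φ) = (4.9493, -9.9497)
cos θ_2 = (123.4926−7²−5²)/(2·7·5) = 0.7070; θ_2 = -45.0057° (elbow-down)
β = atan2(-9.9497,4.9493) = -63.5531°; ψ = atan2(-3.5359,10.5352) = -18.5531°
θ_1 = β − ψ = -45.0000°
θ_3 = φ − θ_1 − θ_2 = 135.0057° (wrapped to (-180°,180°])

-45.000 -45.006 135.006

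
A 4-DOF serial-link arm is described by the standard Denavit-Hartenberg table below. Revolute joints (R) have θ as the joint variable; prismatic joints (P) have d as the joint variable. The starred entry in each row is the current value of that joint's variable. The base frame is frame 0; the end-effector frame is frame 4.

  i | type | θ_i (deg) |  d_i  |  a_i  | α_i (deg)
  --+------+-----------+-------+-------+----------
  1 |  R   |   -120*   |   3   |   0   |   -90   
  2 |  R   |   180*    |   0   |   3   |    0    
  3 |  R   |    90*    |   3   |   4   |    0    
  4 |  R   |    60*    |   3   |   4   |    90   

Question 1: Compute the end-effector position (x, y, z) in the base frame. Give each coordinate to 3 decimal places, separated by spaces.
after link 1: o_1 = (0.0000, 0.0000, 3.0000)
after link 2: o_2 = (1.5000, 2.5981, 3.0000)
after link 3: o_3 = (4.0981, 1.0981, 7.0000)
after link 4: o_4 = (4.9641, -3.4019, 9.0000)

4.964 -3.402 9.000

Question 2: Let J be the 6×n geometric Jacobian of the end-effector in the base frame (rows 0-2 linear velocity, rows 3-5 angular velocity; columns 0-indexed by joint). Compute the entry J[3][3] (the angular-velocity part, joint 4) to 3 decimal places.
axis z_3 = (0.8660,-0.5000,0.0000); lever o_n−o_3 = (0.8660,-4.5000,2.0000)
cross product → J_v[:, 3] = (-1.0000,-1.7321,-3.4641)
J_ω[:, 3] = z_3
entry J[3][3] = 0.8660

0.866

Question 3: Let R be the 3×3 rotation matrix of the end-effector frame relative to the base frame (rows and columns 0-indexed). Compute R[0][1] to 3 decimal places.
End-effector y-axis (col 1 of R) = (0.8660,-0.5000,0.0000)
R[0][1] = 0.8660

0.866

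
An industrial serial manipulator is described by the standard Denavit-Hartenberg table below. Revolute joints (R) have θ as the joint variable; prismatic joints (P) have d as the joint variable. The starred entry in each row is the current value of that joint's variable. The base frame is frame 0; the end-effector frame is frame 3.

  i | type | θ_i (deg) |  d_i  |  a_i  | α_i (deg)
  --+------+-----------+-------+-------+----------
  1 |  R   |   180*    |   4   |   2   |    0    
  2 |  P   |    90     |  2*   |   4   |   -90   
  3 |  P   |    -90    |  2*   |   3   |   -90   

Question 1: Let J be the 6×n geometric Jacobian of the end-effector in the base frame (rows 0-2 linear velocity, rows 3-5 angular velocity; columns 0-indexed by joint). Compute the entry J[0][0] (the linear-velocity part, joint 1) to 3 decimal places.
4.000

axis z_0 = ẑ; lever o_n−o_0 = (-0.0000,-4.0000,9.0000)
cross product → J_v[:, 0] = (4.0000,-0.0000,0.0000)
J_ω[:, 0] = z_0
entry J[0][0] = 4.0000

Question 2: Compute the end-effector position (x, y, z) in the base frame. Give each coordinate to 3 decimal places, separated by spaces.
-0.000 -4.000 9.000

after link 1: o_1 = (-2.0000, 0.0000, 4.0000)
after link 2: o_2 = (-2.0000, -4.0000, 6.0000)
after link 3: o_3 = (-0.0000, -4.0000, 9.0000)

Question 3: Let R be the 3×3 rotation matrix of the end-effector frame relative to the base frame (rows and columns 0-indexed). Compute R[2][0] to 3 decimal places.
End-effector x-axis (col 0 of R) = (-0.0000,-0.0000,1.0000)
R[2][0] = 1.0000

1.000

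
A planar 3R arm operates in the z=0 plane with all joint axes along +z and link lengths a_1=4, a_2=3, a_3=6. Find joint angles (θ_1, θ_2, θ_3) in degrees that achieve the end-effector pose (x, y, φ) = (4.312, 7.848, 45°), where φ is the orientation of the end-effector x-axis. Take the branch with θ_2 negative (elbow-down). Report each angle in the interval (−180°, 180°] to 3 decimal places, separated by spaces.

wrist centre = target − a_3·(cos φ, sin φ) = (0.0694, 3.6054)
cos θ_2 = (13.0034−4²−3²)/(2·4·3) = -0.4999; θ_2 = -119.9906° (elbow-down)
β = atan2(3.6054,0.0694) = 88.8979°; ψ = atan2(-2.5983,2.5004) = -46.0999°
θ_1 = β − ψ = 134.9978°
θ_3 = φ − θ_1 − θ_2 = 29.9927° (wrapped to (-180°,180°])

134.998 -119.991 29.993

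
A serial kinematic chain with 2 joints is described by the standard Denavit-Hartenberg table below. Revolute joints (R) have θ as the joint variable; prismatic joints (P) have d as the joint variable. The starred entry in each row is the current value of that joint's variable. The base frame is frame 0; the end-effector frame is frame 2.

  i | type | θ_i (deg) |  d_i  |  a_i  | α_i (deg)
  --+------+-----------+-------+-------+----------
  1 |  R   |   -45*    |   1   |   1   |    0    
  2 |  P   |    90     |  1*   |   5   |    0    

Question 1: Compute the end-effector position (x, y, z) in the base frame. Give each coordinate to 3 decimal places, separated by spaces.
after link 1: o_1 = (0.7071, -0.7071, 1.0000)
after link 2: o_2 = (4.2426, 2.8284, 2.0000)

4.243 2.828 2.000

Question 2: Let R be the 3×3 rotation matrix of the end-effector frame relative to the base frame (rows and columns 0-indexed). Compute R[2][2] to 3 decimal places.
1.000

End-effector z-axis (col 2 of R) = (0.0000,0.0000,1.0000)
R[2][2] = 1.0000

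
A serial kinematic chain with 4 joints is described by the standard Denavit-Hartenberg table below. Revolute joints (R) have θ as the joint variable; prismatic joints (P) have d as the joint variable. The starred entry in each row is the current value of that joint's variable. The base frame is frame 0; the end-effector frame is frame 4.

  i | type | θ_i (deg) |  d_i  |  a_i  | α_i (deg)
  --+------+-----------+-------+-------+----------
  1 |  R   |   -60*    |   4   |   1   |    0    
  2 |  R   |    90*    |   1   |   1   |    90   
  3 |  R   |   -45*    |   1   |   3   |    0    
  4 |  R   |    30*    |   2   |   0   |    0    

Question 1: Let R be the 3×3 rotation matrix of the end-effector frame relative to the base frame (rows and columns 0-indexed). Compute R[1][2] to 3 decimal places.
End-effector z-axis (col 2 of R) = (0.5000,-0.8660,0.0000)
R[1][2] = -0.8660

-0.866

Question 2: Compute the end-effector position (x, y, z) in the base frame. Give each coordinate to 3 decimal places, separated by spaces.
4.703 -1.903 2.879

after link 1: o_1 = (0.5000, -0.8660, 4.0000)
after link 2: o_2 = (1.3660, -0.3660, 5.0000)
after link 3: o_3 = (3.7031, -0.1714, 2.8787)
after link 4: o_4 = (4.7031, -1.9034, 2.8787)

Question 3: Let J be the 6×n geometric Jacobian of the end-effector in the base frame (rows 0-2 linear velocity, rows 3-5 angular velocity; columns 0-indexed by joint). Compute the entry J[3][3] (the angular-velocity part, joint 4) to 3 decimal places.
axis z_3 = (0.5000,-0.8660,0.0000); lever o_n−o_3 = (1.0000,-1.7321,0.0000)
cross product → J_v[:, 3] = (0.0000,0.0000,-0.0000)
J_ω[:, 3] = z_3
entry J[3][3] = 0.5000

0.500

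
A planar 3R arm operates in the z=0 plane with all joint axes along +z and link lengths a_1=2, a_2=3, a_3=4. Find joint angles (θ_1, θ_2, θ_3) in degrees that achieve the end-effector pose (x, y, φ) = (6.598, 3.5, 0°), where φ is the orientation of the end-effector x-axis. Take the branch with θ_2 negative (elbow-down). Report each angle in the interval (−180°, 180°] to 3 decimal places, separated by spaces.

90.002 -60.002 -30.000

wrist centre = target − a_3·(cos φ, sin φ) = (2.5980, 3.5000)
cos θ_2 = (18.9996−2²−3²)/(2·2·3) = 0.5000; θ_2 = -60.0022° (elbow-down)
β = atan2(3.5000,2.5980) = 53.4140°; ψ = atan2(-2.5981,3.4999) = -36.5882°
θ_1 = β − ψ = 90.0022°
θ_3 = φ − θ_1 − θ_2 = -30.0000° (wrapped to (-180°,180°])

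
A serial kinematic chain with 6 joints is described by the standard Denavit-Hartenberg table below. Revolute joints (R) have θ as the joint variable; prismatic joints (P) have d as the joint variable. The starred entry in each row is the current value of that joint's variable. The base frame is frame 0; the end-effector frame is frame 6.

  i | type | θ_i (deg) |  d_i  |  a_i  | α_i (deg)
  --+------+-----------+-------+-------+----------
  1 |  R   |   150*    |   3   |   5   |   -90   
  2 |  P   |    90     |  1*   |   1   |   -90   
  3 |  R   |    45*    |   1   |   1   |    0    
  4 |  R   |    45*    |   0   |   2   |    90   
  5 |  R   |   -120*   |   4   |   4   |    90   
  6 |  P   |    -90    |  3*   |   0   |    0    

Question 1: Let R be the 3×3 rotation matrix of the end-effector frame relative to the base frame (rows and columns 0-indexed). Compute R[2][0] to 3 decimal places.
End-effector x-axis (col 0 of R) = (0.0000,0.0000,1.0000)
R[2][0] = 1.0000

1.000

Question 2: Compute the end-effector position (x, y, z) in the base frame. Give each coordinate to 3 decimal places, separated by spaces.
after link 1: o_1 = (-4.3301, 2.5000, 3.0000)
after link 2: o_2 = (-4.8301, 1.6340, 2.0000)
after link 3: o_3 = (-3.6105, 1.7463, 1.2929)
after link 4: o_4 = (-2.6105, 3.4784, 1.2929)
after link 5: o_5 = (-6.6105, 3.4784, -2.7071)
after link 6: o_6 = (-6.6105, 0.4784, -2.7071)

-6.611 0.478 -2.707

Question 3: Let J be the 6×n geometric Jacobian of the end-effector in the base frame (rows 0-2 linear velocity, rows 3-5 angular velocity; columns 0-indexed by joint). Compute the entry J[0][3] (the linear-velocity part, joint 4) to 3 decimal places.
2.000

axis z_3 = (0.8660,-0.5000,-0.0000); lever o_n−o_3 = (-3.0000,-1.2679,-4.0000)
cross product → J_v[:, 3] = (2.0000,3.4641,-2.5981)
J_ω[:, 3] = z_3
entry J[0][3] = 2.0000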